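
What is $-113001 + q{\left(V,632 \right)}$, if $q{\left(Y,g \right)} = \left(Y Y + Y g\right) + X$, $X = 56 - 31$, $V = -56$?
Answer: $-145232$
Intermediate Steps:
$X = 25$ ($X = 56 - 31 = 25$)
$q{\left(Y,g \right)} = 25 + Y^{2} + Y g$ ($q{\left(Y,g \right)} = \left(Y Y + Y g\right) + 25 = \left(Y^{2} + Y g\right) + 25 = 25 + Y^{2} + Y g$)
$-113001 + q{\left(V,632 \right)} = -113001 + \left(25 + \left(-56\right)^{2} - 35392\right) = -113001 + \left(25 + 3136 - 35392\right) = -113001 - 32231 = -145232$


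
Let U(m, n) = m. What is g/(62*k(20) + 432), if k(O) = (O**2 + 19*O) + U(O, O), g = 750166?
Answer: 375083/25016 ≈ 14.994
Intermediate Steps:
k(O) = O**2 + 20*O (k(O) = (O**2 + 19*O) + O = O**2 + 20*O)
g/(62*k(20) + 432) = 750166/(62*(20*(20 + 20)) + 432) = 750166/(62*(20*40) + 432) = 750166/(62*800 + 432) = 750166/(49600 + 432) = 750166/50032 = 750166*(1/50032) = 375083/25016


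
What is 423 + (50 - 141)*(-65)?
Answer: 6338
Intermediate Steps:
423 + (50 - 141)*(-65) = 423 - 91*(-65) = 423 + 5915 = 6338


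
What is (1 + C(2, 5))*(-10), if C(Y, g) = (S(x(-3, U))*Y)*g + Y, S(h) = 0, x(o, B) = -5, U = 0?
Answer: -30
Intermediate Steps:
C(Y, g) = Y (C(Y, g) = (0*Y)*g + Y = 0*g + Y = 0 + Y = Y)
(1 + C(2, 5))*(-10) = (1 + 2)*(-10) = 3*(-10) = -30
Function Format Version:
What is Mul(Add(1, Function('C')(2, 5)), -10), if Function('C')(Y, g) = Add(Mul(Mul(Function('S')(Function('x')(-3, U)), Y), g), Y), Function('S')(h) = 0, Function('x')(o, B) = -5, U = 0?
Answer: -30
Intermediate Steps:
Function('C')(Y, g) = Y (Function('C')(Y, g) = Add(Mul(Mul(0, Y), g), Y) = Add(Mul(0, g), Y) = Add(0, Y) = Y)
Mul(Add(1, Function('C')(2, 5)), -10) = Mul(Add(1, 2), -10) = Mul(3, -10) = -30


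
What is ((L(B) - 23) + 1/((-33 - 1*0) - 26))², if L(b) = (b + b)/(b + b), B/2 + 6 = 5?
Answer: 1687401/3481 ≈ 484.75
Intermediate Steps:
B = -2 (B = -12 + 2*5 = -12 + 10 = -2)
L(b) = 1 (L(b) = (2*b)/((2*b)) = (2*b)*(1/(2*b)) = 1)
((L(B) - 23) + 1/((-33 - 1*0) - 26))² = ((1 - 23) + 1/((-33 - 1*0) - 26))² = (-22 + 1/((-33 + 0) - 26))² = (-22 + 1/(-33 - 26))² = (-22 + 1/(-59))² = (-22 - 1/59)² = (-1299/59)² = 1687401/3481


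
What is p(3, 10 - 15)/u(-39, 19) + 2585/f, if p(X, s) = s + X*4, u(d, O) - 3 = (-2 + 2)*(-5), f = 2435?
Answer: 4960/1461 ≈ 3.3949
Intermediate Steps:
u(d, O) = 3 (u(d, O) = 3 + (-2 + 2)*(-5) = 3 + 0*(-5) = 3 + 0 = 3)
p(X, s) = s + 4*X
p(3, 10 - 15)/u(-39, 19) + 2585/f = ((10 - 15) + 4*3)/3 + 2585/2435 = (-5 + 12)*(1/3) + 2585*(1/2435) = 7*(1/3) + 517/487 = 7/3 + 517/487 = 4960/1461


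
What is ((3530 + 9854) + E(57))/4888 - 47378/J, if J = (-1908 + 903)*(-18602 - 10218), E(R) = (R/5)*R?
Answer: 101561200729/35394130200 ≈ 2.8694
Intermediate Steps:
E(R) = R**2/5 (E(R) = (R*(1/5))*R = (R/5)*R = R**2/5)
J = 28964100 (J = -1005*(-28820) = 28964100)
((3530 + 9854) + E(57))/4888 - 47378/J = ((3530 + 9854) + (1/5)*57**2)/4888 - 47378/28964100 = (13384 + (1/5)*3249)*(1/4888) - 47378*1/28964100 = (13384 + 3249/5)*(1/4888) - 23689/14482050 = (70169/5)*(1/4888) - 23689/14482050 = 70169/24440 - 23689/14482050 = 101561200729/35394130200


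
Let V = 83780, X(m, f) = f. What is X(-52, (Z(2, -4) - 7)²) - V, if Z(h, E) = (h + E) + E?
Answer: -83611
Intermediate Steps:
Z(h, E) = h + 2*E (Z(h, E) = (E + h) + E = h + 2*E)
X(-52, (Z(2, -4) - 7)²) - V = ((2 + 2*(-4)) - 7)² - 1*83780 = ((2 - 8) - 7)² - 83780 = (-6 - 7)² - 83780 = (-13)² - 83780 = 169 - 83780 = -83611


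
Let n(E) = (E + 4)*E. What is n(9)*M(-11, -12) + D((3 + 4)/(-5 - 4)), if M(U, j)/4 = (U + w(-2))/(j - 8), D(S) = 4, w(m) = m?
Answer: 1541/5 ≈ 308.20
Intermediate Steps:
n(E) = E*(4 + E) (n(E) = (4 + E)*E = E*(4 + E))
M(U, j) = 4*(-2 + U)/(-8 + j) (M(U, j) = 4*((U - 2)/(j - 8)) = 4*((-2 + U)/(-8 + j)) = 4*(-2 + U)/(-8 + j))
n(9)*M(-11, -12) + D((3 + 4)/(-5 - 4)) = (9*(4 + 9))*(4*(-2 - 11)/(-8 - 12)) + 4 = (9*13)*(4*(-13)/(-20)) + 4 = 117*(4*(-1/20)*(-13)) + 4 = 117*(13/5) + 4 = 1521/5 + 4 = 1541/5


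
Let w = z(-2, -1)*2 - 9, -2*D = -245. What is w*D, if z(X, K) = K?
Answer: -2695/2 ≈ -1347.5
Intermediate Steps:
D = 245/2 (D = -½*(-245) = 245/2 ≈ 122.50)
w = -11 (w = -1*2 - 9 = -2 - 9 = -11)
w*D = -11*245/2 = -2695/2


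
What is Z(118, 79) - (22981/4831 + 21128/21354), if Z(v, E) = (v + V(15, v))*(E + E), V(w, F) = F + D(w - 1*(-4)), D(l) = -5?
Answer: 1882291861505/51580587 ≈ 36492.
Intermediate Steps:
V(w, F) = -5 + F (V(w, F) = F - 5 = -5 + F)
Z(v, E) = 2*E*(-5 + 2*v) (Z(v, E) = (v + (-5 + v))*(E + E) = (-5 + 2*v)*(2*E) = 2*E*(-5 + 2*v))
Z(118, 79) - (22981/4831 + 21128/21354) = 2*79*(-5 + 2*118) - (22981/4831 + 21128/21354) = 2*79*(-5 + 236) - (22981*(1/4831) + 21128*(1/21354)) = 2*79*231 - (22981/4831 + 10564/10677) = 36498 - 1*296402821/51580587 = 36498 - 296402821/51580587 = 1882291861505/51580587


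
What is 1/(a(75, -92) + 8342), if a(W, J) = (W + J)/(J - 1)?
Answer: 93/775823 ≈ 0.00011987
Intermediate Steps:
a(W, J) = (J + W)/(-1 + J)
1/(a(75, -92) + 8342) = 1/((-92 + 75)/(-1 - 92) + 8342) = 1/(-17/(-93) + 8342) = 1/(-1/93*(-17) + 8342) = 1/(17/93 + 8342) = 1/(775823/93) = 93/775823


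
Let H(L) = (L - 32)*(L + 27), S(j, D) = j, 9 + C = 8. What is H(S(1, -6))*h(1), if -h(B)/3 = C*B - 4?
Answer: -13020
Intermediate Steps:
C = -1 (C = -9 + 8 = -1)
H(L) = (-32 + L)*(27 + L)
h(B) = 12 + 3*B (h(B) = -3*(-B - 4) = -3*(-4 - B) = 12 + 3*B)
H(S(1, -6))*h(1) = (-864 + 1**2 - 5*1)*(12 + 3*1) = (-864 + 1 - 5)*(12 + 3) = -868*15 = -13020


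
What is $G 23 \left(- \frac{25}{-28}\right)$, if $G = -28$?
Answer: $-575$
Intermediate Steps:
$G 23 \left(- \frac{25}{-28}\right) = \left(-28\right) 23 \left(- \frac{25}{-28}\right) = - 644 \left(\left(-25\right) \left(- \frac{1}{28}\right)\right) = \left(-644\right) \frac{25}{28} = -575$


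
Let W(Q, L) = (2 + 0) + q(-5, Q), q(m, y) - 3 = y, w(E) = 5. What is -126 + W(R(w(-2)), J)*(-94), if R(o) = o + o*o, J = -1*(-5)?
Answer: -3416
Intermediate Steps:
q(m, y) = 3 + y
J = 5
R(o) = o + o²
W(Q, L) = 5 + Q (W(Q, L) = (2 + 0) + (3 + Q) = 2 + (3 + Q) = 5 + Q)
-126 + W(R(w(-2)), J)*(-94) = -126 + (5 + 5*(1 + 5))*(-94) = -126 + (5 + 5*6)*(-94) = -126 + (5 + 30)*(-94) = -126 + 35*(-94) = -126 - 3290 = -3416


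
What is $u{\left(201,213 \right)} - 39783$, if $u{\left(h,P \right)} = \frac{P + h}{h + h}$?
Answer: $- \frac{2665392}{67} \approx -39782.0$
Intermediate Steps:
$u{\left(h,P \right)} = \frac{P + h}{2 h}$
$u{\left(201,213 \right)} - 39783 = \frac{213 + 201}{2 \cdot 201} - 39783 = \frac{1}{2} \cdot \frac{1}{201} \cdot 414 - 39783 = \frac{69}{67} - 39783 = - \frac{2665392}{67}$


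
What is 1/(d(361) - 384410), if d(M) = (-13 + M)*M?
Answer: -1/258782 ≈ -3.8643e-6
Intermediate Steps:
d(M) = M*(-13 + M)
1/(d(361) - 384410) = 1/(361*(-13 + 361) - 384410) = 1/(361*348 - 384410) = 1/(125628 - 384410) = 1/(-258782) = -1/258782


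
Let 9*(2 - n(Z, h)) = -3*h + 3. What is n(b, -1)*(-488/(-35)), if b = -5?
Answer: 1952/105 ≈ 18.590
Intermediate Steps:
n(Z, h) = 5/3 + h/3 (n(Z, h) = 2 - (-3*h + 3)/9 = 2 - (3 - 3*h)/9 = 2 + (-⅓ + h/3) = 5/3 + h/3)
n(b, -1)*(-488/(-35)) = (5/3 + (⅓)*(-1))*(-488/(-35)) = (5/3 - ⅓)*(-488*(-1/35)) = (4/3)*(488/35) = 1952/105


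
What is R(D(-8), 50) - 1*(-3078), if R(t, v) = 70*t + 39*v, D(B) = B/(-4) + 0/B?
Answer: 5168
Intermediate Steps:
D(B) = -B/4 (D(B) = B*(-¼) + 0 = -B/4 + 0 = -B/4)
R(t, v) = 39*v + 70*t
R(D(-8), 50) - 1*(-3078) = (39*50 + 70*(-¼*(-8))) - 1*(-3078) = (1950 + 70*2) + 3078 = (1950 + 140) + 3078 = 2090 + 3078 = 5168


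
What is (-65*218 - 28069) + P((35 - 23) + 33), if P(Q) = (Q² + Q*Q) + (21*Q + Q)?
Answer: -37199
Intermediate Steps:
P(Q) = 2*Q² + 22*Q (P(Q) = (Q² + Q²) + 22*Q = 2*Q² + 22*Q)
(-65*218 - 28069) + P((35 - 23) + 33) = (-65*218 - 28069) + 2*((35 - 23) + 33)*(11 + ((35 - 23) + 33)) = (-14170 - 28069) + 2*(12 + 33)*(11 + (12 + 33)) = -42239 + 2*45*(11 + 45) = -42239 + 2*45*56 = -42239 + 5040 = -37199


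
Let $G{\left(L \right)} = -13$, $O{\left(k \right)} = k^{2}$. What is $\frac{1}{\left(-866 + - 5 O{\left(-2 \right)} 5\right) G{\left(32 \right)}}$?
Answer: $\frac{1}{12558} \approx 7.9631 \cdot 10^{-5}$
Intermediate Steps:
$\frac{1}{\left(-866 + - 5 O{\left(-2 \right)} 5\right) G{\left(32 \right)}} = \frac{1}{\left(-866 + - 5 \left(-2\right)^{2} \cdot 5\right) \left(-13\right)} = \frac{1}{-866 + \left(-5\right) 4 \cdot 5} \left(- \frac{1}{13}\right) = \frac{1}{-866 - 100} \left(- \frac{1}{13}\right) = \frac{1}{-966} \left(- \frac{1}{13}\right) = \left(- \frac{1}{966}\right) \left(- \frac{1}{13}\right) = \frac{1}{12558}$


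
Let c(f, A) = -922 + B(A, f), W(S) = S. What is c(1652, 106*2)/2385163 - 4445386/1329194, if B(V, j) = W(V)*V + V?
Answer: -5272087320261/1585172174311 ≈ -3.3259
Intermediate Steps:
B(V, j) = V + V**2 (B(V, j) = V*V + V = V**2 + V = V + V**2)
c(f, A) = -922 + A*(1 + A)
c(1652, 106*2)/2385163 - 4445386/1329194 = (-922 + (106*2)*(1 + 106*2))/2385163 - 4445386/1329194 = (-922 + 212*(1 + 212))*(1/2385163) - 4445386*1/1329194 = (-922 + 212*213)*(1/2385163) - 2222693/664597 = (-922 + 45156)*(1/2385163) - 2222693/664597 = 44234*(1/2385163) - 2222693/664597 = 44234/2385163 - 2222693/664597 = -5272087320261/1585172174311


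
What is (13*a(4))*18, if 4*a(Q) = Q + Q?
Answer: 468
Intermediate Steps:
a(Q) = Q/2 (a(Q) = (Q + Q)/4 = (2*Q)/4 = Q/2)
(13*a(4))*18 = (13*((1/2)*4))*18 = (13*2)*18 = 26*18 = 468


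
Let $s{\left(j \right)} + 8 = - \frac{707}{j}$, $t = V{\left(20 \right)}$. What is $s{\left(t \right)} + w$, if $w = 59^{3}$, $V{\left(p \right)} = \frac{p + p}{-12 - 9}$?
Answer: $\frac{8229687}{40} \approx 2.0574 \cdot 10^{5}$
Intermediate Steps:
$V{\left(p \right)} = - \frac{2 p}{21}$ ($V{\left(p \right)} = \frac{2 p}{-21} = 2 p \left(- \frac{1}{21}\right) = - \frac{2 p}{21}$)
$t = - \frac{40}{21}$ ($t = \left(- \frac{2}{21}\right) 20 = - \frac{40}{21} \approx -1.9048$)
$s{\left(j \right)} = -8 - \frac{707}{j}$
$w = 205379$
$s{\left(t \right)} + w = \left(-8 - \frac{707}{- \frac{40}{21}}\right) + 205379 = \left(-8 - - \frac{14847}{40}\right) + 205379 = \left(-8 + \frac{14847}{40}\right) + 205379 = \frac{14527}{40} + 205379 = \frac{8229687}{40}$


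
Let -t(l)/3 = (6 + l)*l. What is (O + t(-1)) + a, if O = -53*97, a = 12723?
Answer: 7597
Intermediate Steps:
t(l) = -3*l*(6 + l) (t(l) = -3*(6 + l)*l = -3*l*(6 + l))
O = -5141
(O + t(-1)) + a = (-5141 - 3*(-1)*(6 - 1)) + 12723 = (-5141 - 3*(-1)*5) + 12723 = (-5141 + 15) + 12723 = -5126 + 12723 = 7597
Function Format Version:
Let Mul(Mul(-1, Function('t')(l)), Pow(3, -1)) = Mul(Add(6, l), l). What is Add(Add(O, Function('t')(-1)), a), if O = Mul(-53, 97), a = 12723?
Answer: 7597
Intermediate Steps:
Function('t')(l) = Mul(-3, l, Add(6, l)) (Function('t')(l) = Mul(-3, Mul(Add(6, l), l)) = Mul(-3, Mul(l, Add(6, l))) = Mul(-3, l, Add(6, l)))
O = -5141
Add(Add(O, Function('t')(-1)), a) = Add(Add(-5141, Mul(-3, -1, Add(6, -1))), 12723) = Add(Add(-5141, Mul(-3, -1, 5)), 12723) = Add(Add(-5141, 15), 12723) = Add(-5126, 12723) = 7597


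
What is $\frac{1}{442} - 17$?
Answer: $- \frac{7513}{442} \approx -16.998$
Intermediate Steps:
$\frac{1}{442} - 17 = - \frac{7513}{442}$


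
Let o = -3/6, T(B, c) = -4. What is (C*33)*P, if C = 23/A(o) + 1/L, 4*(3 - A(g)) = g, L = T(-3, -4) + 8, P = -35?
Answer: -175791/20 ≈ -8789.5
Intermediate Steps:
L = 4 (L = -4 + 8 = 4)
o = -1/2 (o = -3*1/6 = -1/2 ≈ -0.50000)
A(g) = 3 - g/4
C = 761/100 (C = 23/(3 - 1/4*(-1/2)) + 1/4 = 23/(3 + 1/8) + 1*(1/4) = 23/(25/8) + 1/4 = 23*(8/25) + 1/4 = 184/25 + 1/4 = 761/100 ≈ 7.6100)
(C*33)*P = ((761/100)*33)*(-35) = (25113/100)*(-35) = -175791/20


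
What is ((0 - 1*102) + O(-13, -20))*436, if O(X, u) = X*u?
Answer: 68888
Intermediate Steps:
((0 - 1*102) + O(-13, -20))*436 = ((0 - 1*102) - 13*(-20))*436 = ((0 - 102) + 260)*436 = (-102 + 260)*436 = 158*436 = 68888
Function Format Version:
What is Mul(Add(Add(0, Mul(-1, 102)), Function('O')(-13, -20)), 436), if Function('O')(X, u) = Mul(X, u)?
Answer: 68888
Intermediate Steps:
Mul(Add(Add(0, Mul(-1, 102)), Function('O')(-13, -20)), 436) = Mul(Add(Add(0, Mul(-1, 102)), Mul(-13, -20)), 436) = Mul(Add(Add(0, -102), 260), 436) = Mul(Add(-102, 260), 436) = Mul(158, 436) = 68888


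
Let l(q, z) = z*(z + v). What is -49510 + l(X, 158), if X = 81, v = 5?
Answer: -23756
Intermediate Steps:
l(q, z) = z*(5 + z) (l(q, z) = z*(z + 5) = z*(5 + z))
-49510 + l(X, 158) = -49510 + 158*(5 + 158) = -49510 + 158*163 = -49510 + 25754 = -23756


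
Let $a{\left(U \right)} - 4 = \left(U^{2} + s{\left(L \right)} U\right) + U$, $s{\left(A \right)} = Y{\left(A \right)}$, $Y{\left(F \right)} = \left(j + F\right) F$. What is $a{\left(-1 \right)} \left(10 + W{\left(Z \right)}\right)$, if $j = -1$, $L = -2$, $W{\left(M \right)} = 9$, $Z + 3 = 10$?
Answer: $-38$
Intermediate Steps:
$Z = 7$ ($Z = -3 + 10 = 7$)
$Y{\left(F \right)} = F \left(-1 + F\right)$ ($Y{\left(F \right)} = \left(-1 + F\right) F = F \left(-1 + F\right)$)
$s{\left(A \right)} = A \left(-1 + A\right)$
$a{\left(U \right)} = 4 + U^{2} + 7 U$ ($a{\left(U \right)} = 4 + \left(\left(U^{2} + - 2 \left(-1 - 2\right) U\right) + U\right) = 4 + \left(\left(U^{2} + \left(-2\right) \left(-3\right) U\right) + U\right) = 4 + \left(\left(U^{2} + 6 U\right) + U\right) = 4 + \left(U^{2} + 7 U\right) = 4 + U^{2} + 7 U$)
$a{\left(-1 \right)} \left(10 + W{\left(Z \right)}\right) = \left(4 + \left(-1\right)^{2} + 7 \left(-1\right)\right) \left(10 + 9\right) = \left(4 + 1 - 7\right) 19 = \left(-2\right) 19 = -38$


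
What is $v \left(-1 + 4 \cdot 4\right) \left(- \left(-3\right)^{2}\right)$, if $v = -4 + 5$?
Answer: $-135$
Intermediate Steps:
$v = 1$
$v \left(-1 + 4 \cdot 4\right) \left(- \left(-3\right)^{2}\right) = 1 \left(-1 + 4 \cdot 4\right) \left(- \left(-3\right)^{2}\right) = 1 \left(-1 + 16\right) \left(\left(-1\right) 9\right) = 1 \cdot 15 \left(-9\right) = 15 \left(-9\right) = -135$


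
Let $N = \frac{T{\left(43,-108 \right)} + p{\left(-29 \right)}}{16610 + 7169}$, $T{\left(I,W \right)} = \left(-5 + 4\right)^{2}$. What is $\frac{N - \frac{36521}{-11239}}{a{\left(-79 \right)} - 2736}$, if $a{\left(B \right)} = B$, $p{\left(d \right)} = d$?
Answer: $- \frac{124016881}{107473555645} \approx -0.0011539$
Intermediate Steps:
$T{\left(I,W \right)} = 1$ ($T{\left(I,W \right)} = \left(-1\right)^{2} = 1$)
$N = - \frac{4}{3397}$ ($N = \frac{1 - 29}{16610 + 7169} = - \frac{28}{23779} = \left(-28\right) \frac{1}{23779} = - \frac{4}{3397} \approx -0.0011775$)
$\frac{N - \frac{36521}{-11239}}{a{\left(-79 \right)} - 2736} = \frac{- \frac{4}{3397} - \frac{36521}{-11239}}{-79 - 2736} = \frac{- \frac{4}{3397} - - \frac{36521}{11239}}{-2815} = \left(- \frac{4}{3397} + \frac{36521}{11239}\right) \left(- \frac{1}{2815}\right) = \frac{124016881}{38178883} \left(- \frac{1}{2815}\right) = - \frac{124016881}{107473555645}$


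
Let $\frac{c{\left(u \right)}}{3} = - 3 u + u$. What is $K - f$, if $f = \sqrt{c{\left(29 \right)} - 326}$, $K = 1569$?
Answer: $1569 - 10 i \sqrt{5} \approx 1569.0 - 22.361 i$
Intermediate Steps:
$c{\left(u \right)} = - 6 u$ ($c{\left(u \right)} = 3 \left(- 3 u + u\right) = 3 \left(- 2 u\right) = - 6 u$)
$f = 10 i \sqrt{5}$ ($f = \sqrt{\left(-6\right) 29 - 326} = \sqrt{-174 - 326} = \sqrt{-500} = 10 i \sqrt{5} \approx 22.361 i$)
$K - f = 1569 - 10 i \sqrt{5}$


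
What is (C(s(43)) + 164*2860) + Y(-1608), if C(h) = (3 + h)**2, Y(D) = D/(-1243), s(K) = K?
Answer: 585648516/1243 ≈ 4.7116e+5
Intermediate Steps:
Y(D) = -D/1243 (Y(D) = D*(-1/1243) = -D/1243)
(C(s(43)) + 164*2860) + Y(-1608) = ((3 + 43)**2 + 164*2860) - 1/1243*(-1608) = (46**2 + 469040) + 1608/1243 = (2116 + 469040) + 1608/1243 = 471156 + 1608/1243 = 585648516/1243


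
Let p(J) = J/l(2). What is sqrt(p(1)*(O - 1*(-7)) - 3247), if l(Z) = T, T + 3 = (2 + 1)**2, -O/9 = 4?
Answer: I*sqrt(117066)/6 ≈ 57.025*I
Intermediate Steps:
O = -36 (O = -9*4 = -36)
T = 6 (T = -3 + (2 + 1)**2 = -3 + 3**2 = -3 + 9 = 6)
l(Z) = 6
p(J) = J/6
sqrt(p(1)*(O - 1*(-7)) - 3247) = sqrt(((1/6)*1)*(-36 - 1*(-7)) - 3247) = sqrt((-36 + 7)/6 - 3247) = sqrt((1/6)*(-29) - 3247) = sqrt(-29/6 - 3247) = sqrt(-19511/6) = I*sqrt(117066)/6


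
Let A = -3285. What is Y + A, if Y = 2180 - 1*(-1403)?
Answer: 298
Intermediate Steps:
Y = 3583 (Y = 2180 + 1403 = 3583)
Y + A = 3583 - 3285 = 298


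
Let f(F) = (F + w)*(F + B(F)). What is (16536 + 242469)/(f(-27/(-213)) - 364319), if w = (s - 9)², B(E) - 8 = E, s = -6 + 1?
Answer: -435214735/609457343 ≈ -0.71410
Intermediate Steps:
s = -5
B(E) = 8 + E
w = 196 (w = (-5 - 9)² = (-14)² = 196)
f(F) = (8 + 2*F)*(196 + F) (f(F) = (F + 196)*(F + (8 + F)) = (196 + F)*(8 + 2*F) = (8 + 2*F)*(196 + F))
(16536 + 242469)/(f(-27/(-213)) - 364319) = (16536 + 242469)/((1568 + 2*(-27/(-213))² + 400*(-27/(-213))) - 364319) = 259005/((1568 + 2*(-27*(-1/213))² + 400*(-27*(-1/213))) - 364319) = 259005/((1568 + 2*(9/71)² + 400*(9/71)) - 364319) = 259005/((1568 + 2*(81/5041) + 3600/71) - 364319) = 259005/((1568 + 162/5041 + 3600/71) - 364319) = 259005/(8160050/5041 - 364319) = 259005/(-1828372029/5041) = 259005*(-5041/1828372029) = -435214735/609457343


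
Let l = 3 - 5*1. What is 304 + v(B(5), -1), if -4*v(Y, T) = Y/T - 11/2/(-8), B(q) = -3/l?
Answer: 19469/64 ≈ 304.20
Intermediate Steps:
l = -2 (l = 3 - 5 = -2)
B(q) = 3/2 (B(q) = -3/(-2) = -3*(-½) = 3/2)
v(Y, T) = -11/64 - Y/(4*T) (v(Y, T) = -(Y/T - 11/2/(-8))/4 = -(Y/T - 11*½*(-⅛))/4 = -(Y/T - 11/2*(-⅛))/4 = -(Y/T + 11/16)/4 = -(11/16 + Y/T)/4 = -11/64 - Y/(4*T))
304 + v(B(5), -1) = 304 + (-11/64 - ¼*3/2/(-1)) = 304 + (-11/64 - ¼*3/2*(-1)) = 304 + (-11/64 + 3/8) = 304 + 13/64 = 19469/64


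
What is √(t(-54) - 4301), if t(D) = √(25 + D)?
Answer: √(-4301 + I*√29) ≈ 0.0411 + 65.582*I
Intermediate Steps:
√(t(-54) - 4301) = √(√(25 - 54) - 4301) = √(√(-29) - 4301) = √(I*√29 - 4301) = √(-4301 + I*√29)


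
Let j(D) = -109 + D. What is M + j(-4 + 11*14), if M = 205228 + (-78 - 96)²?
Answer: 235545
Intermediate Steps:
M = 235504 (M = 205228 + (-174)² = 205228 + 30276 = 235504)
M + j(-4 + 11*14) = 235504 + (-109 + (-4 + 11*14)) = 235504 + (-109 + (-4 + 154)) = 235504 + (-109 + 150) = 235504 + 41 = 235545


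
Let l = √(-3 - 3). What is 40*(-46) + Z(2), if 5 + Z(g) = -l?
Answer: -1845 - I*√6 ≈ -1845.0 - 2.4495*I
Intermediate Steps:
l = I*√6 (l = √(-6) = I*√6 ≈ 2.4495*I)
Z(g) = -5 - I*√6
40*(-46) + Z(2) = 40*(-46) + (-5 - I*√6) = -1840 + (-5 - I*√6) = -1845 - I*√6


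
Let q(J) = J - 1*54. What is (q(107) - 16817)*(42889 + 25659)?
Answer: -1149138672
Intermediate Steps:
q(J) = -54 + J (q(J) = J - 54 = -54 + J)
(q(107) - 16817)*(42889 + 25659) = ((-54 + 107) - 16817)*(42889 + 25659) = (53 - 16817)*68548 = -16764*68548 = -1149138672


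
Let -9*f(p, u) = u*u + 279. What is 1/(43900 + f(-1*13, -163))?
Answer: 9/368252 ≈ 2.4440e-5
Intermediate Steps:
f(p, u) = -31 - u²/9 (f(p, u) = -(u*u + 279)/9 = -(u² + 279)/9 = -(279 + u²)/9 = -31 - u²/9)
1/(43900 + f(-1*13, -163)) = 1/(43900 + (-31 - ⅑*(-163)²)) = 1/(43900 + (-31 - ⅑*26569)) = 1/(43900 + (-31 - 26569/9)) = 1/(43900 - 26848/9) = 1/(368252/9) = 9/368252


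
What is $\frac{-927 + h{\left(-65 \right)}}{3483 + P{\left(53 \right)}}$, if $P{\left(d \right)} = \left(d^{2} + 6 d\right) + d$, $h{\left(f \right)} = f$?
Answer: $- \frac{992}{6663} \approx -0.14888$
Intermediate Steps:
$P{\left(d \right)} = d^{2} + 7 d$
$\frac{-927 + h{\left(-65 \right)}}{3483 + P{\left(53 \right)}} = \frac{-927 - 65}{3483 + 53 \left(7 + 53\right)} = - \frac{992}{3483 + 53 \cdot 60} = - \frac{992}{3483 + 3180} = - \frac{992}{6663}$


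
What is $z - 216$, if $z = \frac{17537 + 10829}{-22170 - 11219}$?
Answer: $- \frac{7240390}{33389} \approx -216.85$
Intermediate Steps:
$z = - \frac{28366}{33389}$ ($z = \frac{28366}{-33389} = 28366 \left(- \frac{1}{33389}\right) = - \frac{28366}{33389} \approx -0.84956$)
$z - 216 = - \frac{28366}{33389} - 216 = - \frac{7240390}{33389}$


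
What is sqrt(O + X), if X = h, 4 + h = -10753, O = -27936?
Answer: I*sqrt(38693) ≈ 196.71*I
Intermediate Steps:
h = -10757 (h = -4 - 10753 = -10757)
X = -10757
sqrt(O + X) = sqrt(-27936 - 10757) = sqrt(-38693) = I*sqrt(38693)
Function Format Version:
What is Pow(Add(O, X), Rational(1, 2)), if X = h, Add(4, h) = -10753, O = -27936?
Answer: Mul(I, Pow(38693, Rational(1, 2))) ≈ Mul(196.71, I)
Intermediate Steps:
h = -10757 (h = Add(-4, -10753) = -10757)
X = -10757
Pow(Add(O, X), Rational(1, 2)) = Pow(Add(-27936, -10757), Rational(1, 2)) = Pow(-38693, Rational(1, 2)) = Mul(I, Pow(38693, Rational(1, 2)))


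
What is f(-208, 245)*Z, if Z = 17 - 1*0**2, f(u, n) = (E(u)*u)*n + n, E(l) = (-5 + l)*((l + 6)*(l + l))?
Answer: 15506102281285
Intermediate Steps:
E(l) = 2*l*(-5 + l)*(6 + l) (E(l) = (-5 + l)*((6 + l)*(2*l)) = (-5 + l)*(2*l*(6 + l)) = 2*l*(-5 + l)*(6 + l))
f(u, n) = n + 2*n*u**2*(-30 + u + u**2) (f(u, n) = ((2*u*(-30 + u + u**2))*u)*n + n = (2*u**2*(-30 + u + u**2))*n + n = 2*n*u**2*(-30 + u + u**2) + n = n + 2*n*u**2*(-30 + u + u**2))
Z = 17 (Z = 17 - 1*0 = 17 + 0 = 17)
f(-208, 245)*Z = (245*(1 + 2*(-208)**2*(-30 - 208 + (-208)**2)))*17 = (245*(1 + 2*43264*(-30 - 208 + 43264)))*17 = (245*(1 + 2*43264*43026))*17 = (245*(1 + 3722953728))*17 = (245*3722953729)*17 = 912123663605*17 = 15506102281285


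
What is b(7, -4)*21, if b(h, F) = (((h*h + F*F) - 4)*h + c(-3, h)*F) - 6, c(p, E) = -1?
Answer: 8925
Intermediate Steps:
b(h, F) = -6 - F + h*(-4 + F**2 + h**2) (b(h, F) = (((h*h + F*F) - 4)*h - F) - 6 = (((h**2 + F**2) - 4)*h - F) - 6 = (((F**2 + h**2) - 4)*h - F) - 6 = ((-4 + F**2 + h**2)*h - F) - 6 = (h*(-4 + F**2 + h**2) - F) - 6 = (-F + h*(-4 + F**2 + h**2)) - 6 = -6 - F + h*(-4 + F**2 + h**2))
b(7, -4)*21 = (-6 + 7**3 - 1*(-4) - 4*7 + 7*(-4)**2)*21 = (-6 + 343 + 4 - 28 + 7*16)*21 = (-6 + 343 + 4 - 28 + 112)*21 = 425*21 = 8925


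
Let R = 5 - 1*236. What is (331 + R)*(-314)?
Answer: -31400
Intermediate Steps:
R = -231 (R = 5 - 236 = -231)
(331 + R)*(-314) = (331 - 231)*(-314) = 100*(-314) = -31400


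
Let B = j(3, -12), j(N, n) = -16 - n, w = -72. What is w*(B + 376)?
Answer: -26784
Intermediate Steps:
B = -4 (B = -16 - 1*(-12) = -16 + 12 = -4)
w*(B + 376) = -72*(-4 + 376) = -72*372 = -26784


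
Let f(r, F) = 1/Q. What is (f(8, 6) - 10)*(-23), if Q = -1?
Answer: 253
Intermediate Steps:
f(r, F) = -1 (f(r, F) = 1/(-1) = -1)
(f(8, 6) - 10)*(-23) = (-1 - 10)*(-23) = -11*(-23) = 253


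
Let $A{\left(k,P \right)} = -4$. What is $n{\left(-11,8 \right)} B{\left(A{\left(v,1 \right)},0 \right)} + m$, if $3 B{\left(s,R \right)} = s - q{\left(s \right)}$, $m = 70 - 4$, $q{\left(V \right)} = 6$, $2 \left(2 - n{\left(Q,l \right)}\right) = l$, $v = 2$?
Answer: $\frac{218}{3} \approx 72.667$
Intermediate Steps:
$n{\left(Q,l \right)} = 2 - \frac{l}{2}$
$m = 66$ ($m = 70 - 4 = 66$)
$B{\left(s,R \right)} = -2 + \frac{s}{3}$ ($B{\left(s,R \right)} = \frac{s - 6}{3} = \frac{-6 + s}{3} = -2 + \frac{s}{3}$)
$n{\left(-11,8 \right)} B{\left(A{\left(v,1 \right)},0 \right)} + m = \left(2 - 4\right) \left(-2 + \frac{1}{3} \left(-4\right)\right) + 66 = \left(2 - 4\right) \left(-2 - \frac{4}{3}\right) + 66 = \left(-2\right) \left(- \frac{10}{3}\right) + 66 = \frac{20}{3} + 66 = \frac{218}{3}$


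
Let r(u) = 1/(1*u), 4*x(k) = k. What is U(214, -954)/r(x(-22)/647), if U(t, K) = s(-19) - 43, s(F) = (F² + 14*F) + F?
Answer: -363/1294 ≈ -0.28053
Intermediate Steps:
x(k) = k/4
r(u) = 1/u
s(F) = F² + 15*F
U(t, K) = 33 (U(t, K) = -19*(15 - 19) - 43 = -19*(-4) - 43 = 76 - 43 = 33)
U(214, -954)/r(x(-22)/647) = 33/(1/(((¼)*(-22))/647)) = 33/(1/(-11/2*1/647)) = 33/(1/(-11/1294)) = 33/(-1294/11) = 33*(-11/1294) = -363/1294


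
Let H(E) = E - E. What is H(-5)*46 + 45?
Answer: 45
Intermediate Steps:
H(E) = 0
H(-5)*46 + 45 = 0*46 + 45 = 0 + 45 = 45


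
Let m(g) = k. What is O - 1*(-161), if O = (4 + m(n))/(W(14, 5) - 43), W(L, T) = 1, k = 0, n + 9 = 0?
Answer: 3379/21 ≈ 160.90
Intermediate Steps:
n = -9 (n = -9 + 0 = -9)
m(g) = 0
O = -2/21 (O = (4 + 0)/(1 - 43) = 4/(-42) = 4*(-1/42) = -2/21 ≈ -0.095238)
O - 1*(-161) = -2/21 - 1*(-161) = -2/21 + 161 = 3379/21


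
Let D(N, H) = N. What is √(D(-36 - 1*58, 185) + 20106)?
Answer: 2*√5003 ≈ 141.46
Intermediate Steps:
√(D(-36 - 1*58, 185) + 20106) = √((-36 - 1*58) + 20106) = √((-36 - 58) + 20106) = √(-94 + 20106) = √20012 = 2*√5003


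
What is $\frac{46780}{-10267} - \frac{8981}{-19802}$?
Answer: $- \frac{834129633}{203307134} \approx -4.1028$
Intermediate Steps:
$\frac{46780}{-10267} - \frac{8981}{-19802} = 46780 \left(- \frac{1}{10267}\right) - - \frac{8981}{19802} = - \frac{46780}{10267} + \frac{8981}{19802} = - \frac{834129633}{203307134}$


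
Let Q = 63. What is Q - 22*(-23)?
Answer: 569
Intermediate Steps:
Q - 22*(-23) = 63 - 22*(-23) = 63 + 506 = 569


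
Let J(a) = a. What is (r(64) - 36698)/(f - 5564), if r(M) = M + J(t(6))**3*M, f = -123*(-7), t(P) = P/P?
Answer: 36570/4703 ≈ 7.7759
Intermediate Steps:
t(P) = 1
f = 861
r(M) = 2*M (r(M) = M + 1**3*M = M + 1*M = M + M = 2*M)
(r(64) - 36698)/(f - 5564) = (2*64 - 36698)/(861 - 5564) = (128 - 36698)/(-4703) = -36570*(-1/4703) = 36570/4703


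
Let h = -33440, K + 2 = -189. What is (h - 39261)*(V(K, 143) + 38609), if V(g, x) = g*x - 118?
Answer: -812651778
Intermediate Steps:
K = -191 (K = -2 - 189 = -191)
V(g, x) = -118 + g*x
(h - 39261)*(V(K, 143) + 38609) = (-33440 - 39261)*((-118 - 191*143) + 38609) = -72701*((-118 - 27313) + 38609) = -72701*(-27431 + 38609) = -72701*11178 = -812651778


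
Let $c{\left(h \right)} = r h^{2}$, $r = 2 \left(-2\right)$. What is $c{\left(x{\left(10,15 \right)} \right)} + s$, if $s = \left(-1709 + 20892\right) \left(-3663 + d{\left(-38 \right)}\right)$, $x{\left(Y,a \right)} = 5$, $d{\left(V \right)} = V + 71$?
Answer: $-69634390$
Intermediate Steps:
$d{\left(V \right)} = 71 + V$
$r = -4$
$c{\left(h \right)} = - 4 h^{2}$
$s = -69634290$ ($s = \left(-1709 + 20892\right) \left(-3663 + \left(71 - 38\right)\right) = 19183 \left(-3663 + 33\right) = 19183 \left(-3630\right) = -69634290$)
$c{\left(x{\left(10,15 \right)} \right)} + s = - 4 \cdot 5^{2} - 69634290 = \left(-4\right) 25 - 69634290 = -100 - 69634290 = -69634390$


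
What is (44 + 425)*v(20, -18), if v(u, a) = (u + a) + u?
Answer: 10318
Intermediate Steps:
v(u, a) = a + 2*u (v(u, a) = (a + u) + u = a + 2*u)
(44 + 425)*v(20, -18) = (44 + 425)*(-18 + 2*20) = 469*(-18 + 40) = 469*22 = 10318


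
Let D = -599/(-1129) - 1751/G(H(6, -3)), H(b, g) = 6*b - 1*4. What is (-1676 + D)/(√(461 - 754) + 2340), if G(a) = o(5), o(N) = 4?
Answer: -5582829915/6182283197 + 9543299*I*√293/24729132788 ≈ -0.90304 + 0.0066058*I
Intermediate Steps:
H(b, g) = -4 + 6*b (H(b, g) = 6*b - 4 = -4 + 6*b)
G(a) = 4
D = -1974483/4516 (D = -599/(-1129) - 1751/4 = -599*(-1/1129) - 1751*¼ = 599/1129 - 1751/4 = -1974483/4516 ≈ -437.22)
(-1676 + D)/(√(461 - 754) + 2340) = (-1676 - 1974483/4516)/(√(461 - 754) + 2340) = -9543299/(4516*(√(-293) + 2340)) = -9543299/(4516*(I*√293 + 2340)) = -9543299/(4516*(2340 + I*√293))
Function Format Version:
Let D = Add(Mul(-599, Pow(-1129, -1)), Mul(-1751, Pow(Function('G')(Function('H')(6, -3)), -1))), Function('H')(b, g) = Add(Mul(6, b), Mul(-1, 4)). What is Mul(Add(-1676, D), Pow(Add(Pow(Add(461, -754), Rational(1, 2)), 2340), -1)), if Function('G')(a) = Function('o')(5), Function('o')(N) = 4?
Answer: Add(Rational(-5582829915, 6182283197), Mul(Rational(9543299, 24729132788), I, Pow(293, Rational(1, 2)))) ≈ Add(-0.90304, Mul(0.0066058, I))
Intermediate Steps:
Function('H')(b, g) = Add(-4, Mul(6, b)) (Function('H')(b, g) = Add(Mul(6, b), -4) = Add(-4, Mul(6, b)))
Function('G')(a) = 4
D = Rational(-1974483, 4516) (D = Add(Mul(-599, Pow(-1129, -1)), Mul(-1751, Pow(4, -1))) = Add(Mul(-599, Rational(-1, 1129)), Mul(-1751, Rational(1, 4))) = Add(Rational(599, 1129), Rational(-1751, 4)) = Rational(-1974483, 4516) ≈ -437.22)
Mul(Add(-1676, D), Pow(Add(Pow(Add(461, -754), Rational(1, 2)), 2340), -1)) = Mul(Add(-1676, Rational(-1974483, 4516)), Pow(Add(Pow(Add(461, -754), Rational(1, 2)), 2340), -1)) = Mul(Rational(-9543299, 4516), Pow(Add(Pow(-293, Rational(1, 2)), 2340), -1)) = Mul(Rational(-9543299, 4516), Pow(Add(Mul(I, Pow(293, Rational(1, 2))), 2340), -1)) = Mul(Rational(-9543299, 4516), Pow(Add(2340, Mul(I, Pow(293, Rational(1, 2)))), -1))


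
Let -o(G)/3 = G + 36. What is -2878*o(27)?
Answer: 543942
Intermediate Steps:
o(G) = -108 - 3*G (o(G) = -3*(G + 36) = -3*(36 + G) = -108 - 3*G)
-2878*o(27) = -2878*(-108 - 3*27) = -2878*(-108 - 81) = -2878*(-189) = 543942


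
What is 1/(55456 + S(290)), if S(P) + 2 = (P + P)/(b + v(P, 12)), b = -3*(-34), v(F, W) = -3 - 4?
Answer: 19/1053742 ≈ 1.8031e-5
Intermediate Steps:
v(F, W) = -7
b = 102
S(P) = -2 + 2*P/95 (S(P) = -2 + (P + P)/(102 - 7) = -2 + (2*P)/95 = -2 + (2*P)*(1/95) = -2 + 2*P/95)
1/(55456 + S(290)) = 1/(55456 + (-2 + (2/95)*290)) = 1/(55456 + (-2 + 116/19)) = 1/(55456 + 78/19) = 1/(1053742/19) = 19/1053742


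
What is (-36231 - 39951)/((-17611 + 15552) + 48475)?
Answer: -12697/7736 ≈ -1.6413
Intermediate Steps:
(-36231 - 39951)/((-17611 + 15552) + 48475) = -76182/(-2059 + 48475) = -76182/46416 = -76182*1/46416 = -12697/7736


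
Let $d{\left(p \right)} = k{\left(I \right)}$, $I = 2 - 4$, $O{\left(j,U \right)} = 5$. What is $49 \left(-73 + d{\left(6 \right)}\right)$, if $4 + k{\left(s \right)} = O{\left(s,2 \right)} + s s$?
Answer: $-3332$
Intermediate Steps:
$I = -2$
$k{\left(s \right)} = 1 + s^{2}$ ($k{\left(s \right)} = -4 + \left(5 + s s\right) = -4 + \left(5 + s^{2}\right) = 1 + s^{2}$)
$d{\left(p \right)} = 5$ ($d{\left(p \right)} = 1 + \left(-2\right)^{2} = 1 + 4 = 5$)
$49 \left(-73 + d{\left(6 \right)}\right) = 49 \left(-73 + 5\right) = 49 \left(-68\right) = -3332$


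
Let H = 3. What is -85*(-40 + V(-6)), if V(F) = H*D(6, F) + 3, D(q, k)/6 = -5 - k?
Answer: 1615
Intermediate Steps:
D(q, k) = -30 - 6*k (D(q, k) = 6*(-5 - k) = -30 - 6*k)
V(F) = -87 - 18*F (V(F) = 3*(-30 - 6*F) + 3 = (-90 - 18*F) + 3 = -87 - 18*F)
-85*(-40 + V(-6)) = -85*(-40 + (-87 - 18*(-6))) = -85*(-40 + (-87 + 108)) = -85*(-40 + 21) = -85*(-19) = 1615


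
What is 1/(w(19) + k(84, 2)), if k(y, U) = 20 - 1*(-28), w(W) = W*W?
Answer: 1/409 ≈ 0.0024450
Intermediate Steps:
w(W) = W**2
k(y, U) = 48 (k(y, U) = 20 + 28 = 48)
1/(w(19) + k(84, 2)) = 1/(19**2 + 48) = 1/(361 + 48) = 1/409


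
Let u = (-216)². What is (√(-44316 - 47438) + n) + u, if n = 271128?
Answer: 317784 + I*√91754 ≈ 3.1778e+5 + 302.91*I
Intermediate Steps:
u = 46656
(√(-44316 - 47438) + n) + u = (√(-44316 - 47438) + 271128) + 46656 = (√(-91754) + 271128) + 46656 = (I*√91754 + 271128) + 46656 = (271128 + I*√91754) + 46656 = 317784 + I*√91754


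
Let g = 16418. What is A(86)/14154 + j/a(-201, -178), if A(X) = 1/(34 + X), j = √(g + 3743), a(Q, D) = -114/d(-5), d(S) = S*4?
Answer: 1/1698480 + 10*√20161/57 ≈ 24.910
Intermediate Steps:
d(S) = 4*S
a(Q, D) = 57/10 (a(Q, D) = -114/(4*(-5)) = -114/(-20) = -114*(-1/20) = 57/10)
j = √20161 (j = √(16418 + 3743) = √20161 ≈ 141.99)
A(86)/14154 + j/a(-201, -178) = 1/((34 + 86)*14154) + √20161/(57/10) = (1/14154)/120 + √20161*(10/57) = (1/120)*(1/14154) + 10*√20161/57 = 1/1698480 + 10*√20161/57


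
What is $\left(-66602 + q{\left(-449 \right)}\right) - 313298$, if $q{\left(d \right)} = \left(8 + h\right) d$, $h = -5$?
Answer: $-381247$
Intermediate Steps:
$q{\left(d \right)} = 3 d$ ($q{\left(d \right)} = \left(8 - 5\right) d = 3 d$)
$\left(-66602 + q{\left(-449 \right)}\right) - 313298 = \left(-66602 + 3 \left(-449\right)\right) - 313298 = \left(-66602 - 1347\right) - 313298 = -67949 - 313298 = -381247$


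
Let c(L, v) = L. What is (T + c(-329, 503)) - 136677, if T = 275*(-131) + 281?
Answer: -172750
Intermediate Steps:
T = -35744 (T = -36025 + 281 = -35744)
(T + c(-329, 503)) - 136677 = (-35744 - 329) - 136677 = -36073 - 136677 = -172750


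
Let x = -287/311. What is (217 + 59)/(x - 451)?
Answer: -21459/35137 ≈ -0.61072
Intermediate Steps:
x = -287/311 (x = -287*1/311 = -287/311 ≈ -0.92283)
(217 + 59)/(x - 451) = (217 + 59)/(-287/311 - 451) = 276/(-140548/311) = 276*(-311/140548) = -21459/35137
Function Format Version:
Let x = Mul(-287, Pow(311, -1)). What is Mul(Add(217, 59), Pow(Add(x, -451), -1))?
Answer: Rational(-21459, 35137) ≈ -0.61072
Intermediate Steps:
x = Rational(-287, 311) (x = Mul(-287, Rational(1, 311)) = Rational(-287, 311) ≈ -0.92283)
Mul(Add(217, 59), Pow(Add(x, -451), -1)) = Mul(Add(217, 59), Pow(Add(Rational(-287, 311), -451), -1)) = Mul(276, Pow(Rational(-140548, 311), -1)) = Mul(276, Rational(-311, 140548)) = Rational(-21459, 35137)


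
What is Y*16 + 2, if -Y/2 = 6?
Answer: -190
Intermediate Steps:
Y = -12 (Y = -2*6 = -12)
Y*16 + 2 = -12*16 + 2 = -192 + 2 = -190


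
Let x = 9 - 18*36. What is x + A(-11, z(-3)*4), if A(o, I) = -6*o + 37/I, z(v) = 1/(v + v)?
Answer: -1257/2 ≈ -628.50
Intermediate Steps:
z(v) = 1/(2*v)
x = -639 (x = 9 - 648 = -639)
x + A(-11, z(-3)*4) = -639 + (-6*(-11) + 37/((((½)/(-3))*4))) = -639 + (66 + 37/((((½)*(-⅓))*4))) = -639 + (66 + 37/((-⅙*4))) = -639 + (66 + 37/(-⅔)) = -639 + (66 + 37*(-3/2)) = -639 + (66 - 111/2) = -639 + 21/2 = -1257/2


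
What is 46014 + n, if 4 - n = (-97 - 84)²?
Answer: 13257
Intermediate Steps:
n = -32757 (n = 4 - (-97 - 84)² = 4 - 1*(-181)² = 4 - 1*32761 = 4 - 32761 = -32757)
46014 + n = 46014 - 32757 = 13257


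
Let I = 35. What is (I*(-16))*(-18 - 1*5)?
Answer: 12880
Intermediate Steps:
(I*(-16))*(-18 - 1*5) = (35*(-16))*(-18 - 1*5) = -560*(-18 - 5) = -560*(-23) = 12880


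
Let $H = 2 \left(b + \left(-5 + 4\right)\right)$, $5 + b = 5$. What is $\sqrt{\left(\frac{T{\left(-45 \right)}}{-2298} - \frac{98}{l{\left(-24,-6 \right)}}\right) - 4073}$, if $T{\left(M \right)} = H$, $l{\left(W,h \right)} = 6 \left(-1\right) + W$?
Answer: $\frac{i \sqrt{134321621685}}{5745} \approx 63.794 i$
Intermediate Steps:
$b = 0$ ($b = -5 + 5 = 0$)
$l{\left(W,h \right)} = -6 + W$
$H = -2$ ($H = 2 \left(0 + \left(-5 + 4\right)\right) = 2 \left(0 - 1\right) = 2 \left(-1\right) = -2$)
$T{\left(M \right)} = -2$
$\sqrt{\left(\frac{T{\left(-45 \right)}}{-2298} - \frac{98}{l{\left(-24,-6 \right)}}\right) - 4073} = \sqrt{\left(- \frac{2}{-2298} - \frac{98}{-6 - 24}\right) - 4073} = \sqrt{\left(\left(-2\right) \left(- \frac{1}{2298}\right) - \frac{98}{-30}\right) - 4073} = \sqrt{\left(\frac{1}{1149} - - \frac{49}{15}\right) - 4073} = \sqrt{\left(\frac{1}{1149} + \frac{49}{15}\right) - 4073} = \sqrt{\frac{18772}{5745} - 4073} = \sqrt{- \frac{23380613}{5745}} = \frac{i \sqrt{134321621685}}{5745}$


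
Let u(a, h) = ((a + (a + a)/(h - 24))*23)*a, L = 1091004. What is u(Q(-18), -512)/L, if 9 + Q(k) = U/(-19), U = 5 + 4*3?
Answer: 4521823/2199009479 ≈ 0.0020563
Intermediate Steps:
U = 17 (U = 5 + 12 = 17)
Q(k) = -188/19 (Q(k) = -9 + 17/(-19) = -9 + 17*(-1/19) = -9 - 17/19 = -188/19)
u(a, h) = a*(23*a + 46*a/(-24 + h)) (u(a, h) = ((a + (2*a)/(-24 + h))*23)*a = ((a + 2*a/(-24 + h))*23)*a = (23*a + 46*a/(-24 + h))*a = a*(23*a + 46*a/(-24 + h)))
u(Q(-18), -512)/L = (23*(-188/19)²*(-22 - 512)/(-24 - 512))/1091004 = (23*(35344/361)*(-534)/(-536))*(1/1091004) = (23*(35344/361)*(-1/536)*(-534))*(1/1091004) = (54261876/24187)*(1/1091004) = 4521823/2199009479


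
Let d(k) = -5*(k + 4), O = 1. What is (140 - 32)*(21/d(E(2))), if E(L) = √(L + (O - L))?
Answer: -2268/25 ≈ -90.720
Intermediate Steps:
E(L) = 1 (E(L) = √(L + (1 - L)) = √1 = 1)
d(k) = -20 - 5*k (d(k) = -5*(4 + k) = -20 - 5*k)
(140 - 32)*(21/d(E(2))) = (140 - 32)*(21/(-20 - 5*1)) = 108*(21/(-20 - 5)) = 108*(21/(-25)) = 108*(21*(-1/25)) = 108*(-21/25) = -2268/25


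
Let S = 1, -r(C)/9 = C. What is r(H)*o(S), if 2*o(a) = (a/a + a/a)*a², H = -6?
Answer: 54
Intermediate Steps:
r(C) = -9*C
o(a) = a² (o(a) = ((a/a + a/a)*a²)/2 = ((1 + 1)*a²)/2 = (2*a²)/2 = a²)
r(H)*o(S) = -9*(-6)*1² = 54*1 = 54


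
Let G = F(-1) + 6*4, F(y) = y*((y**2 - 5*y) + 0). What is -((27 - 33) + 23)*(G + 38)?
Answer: -952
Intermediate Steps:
F(y) = y*(y**2 - 5*y)
G = 18 (G = (-1)**2*(-5 - 1) + 6*4 = 1*(-6) + 24 = -6 + 24 = 18)
-((27 - 33) + 23)*(G + 38) = -((27 - 33) + 23)*(18 + 38) = -(-6 + 23)*56 = -17*56 = -1*952 = -952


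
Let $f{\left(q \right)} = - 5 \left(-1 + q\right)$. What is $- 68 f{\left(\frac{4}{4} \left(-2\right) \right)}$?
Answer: $-1020$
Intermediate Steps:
$f{\left(q \right)} = 5 - 5 q$
$- 68 f{\left(\frac{4}{4} \left(-2\right) \right)} = - 68 \left(5 - 5 \cdot \frac{4}{4} \left(-2\right)\right) = - 68 \left(5 - 5 \cdot 4 \cdot \frac{1}{4} \left(-2\right)\right) = - 68 \left(5 - 5 \cdot 1 \left(-2\right)\right) = - 68 \left(5 - -10\right) = - 68 \left(5 + 10\right) = \left(-68\right) 15 = -1020$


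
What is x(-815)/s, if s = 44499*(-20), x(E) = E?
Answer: 1/1092 ≈ 0.00091575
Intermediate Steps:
s = -889980
x(-815)/s = -815/(-889980) = -815*(-1/889980) = 1/1092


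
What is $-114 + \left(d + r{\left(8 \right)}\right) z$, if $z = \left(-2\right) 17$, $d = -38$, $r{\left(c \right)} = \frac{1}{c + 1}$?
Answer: $\frac{10568}{9} \approx 1174.2$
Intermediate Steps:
$r{\left(c \right)} = \frac{1}{1 + c}$
$z = -34$
$-114 + \left(d + r{\left(8 \right)}\right) z = -114 + \left(-38 + \frac{1}{1 + 8}\right) \left(-34\right) = -114 + \left(-38 + \frac{1}{9}\right) \left(-34\right) = -114 - - \frac{11594}{9} = -114 + \frac{11594}{9} = \frac{10568}{9}$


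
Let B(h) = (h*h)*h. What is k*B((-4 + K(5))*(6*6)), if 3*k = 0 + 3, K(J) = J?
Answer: 46656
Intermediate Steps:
B(h) = h**3 (B(h) = h**2*h = h**3)
k = 1 (k = (0 + 3)/3 = (1/3)*3 = 1)
k*B((-4 + K(5))*(6*6)) = 1*((-4 + 5)*(6*6))**3 = 1*(1*36)**3 = 1*36**3 = 1*46656 = 46656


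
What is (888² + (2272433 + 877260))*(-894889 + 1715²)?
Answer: 8058956149632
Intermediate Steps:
(888² + (2272433 + 877260))*(-894889 + 1715²) = (788544 + 3149693)*(-894889 + 2941225) = 3938237*2046336 = 8058956149632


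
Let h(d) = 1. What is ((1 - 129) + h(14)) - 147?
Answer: -274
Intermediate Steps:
((1 - 129) + h(14)) - 147 = ((1 - 129) + 1) - 147 = (-128 + 1) - 147 = -127 - 147 = -274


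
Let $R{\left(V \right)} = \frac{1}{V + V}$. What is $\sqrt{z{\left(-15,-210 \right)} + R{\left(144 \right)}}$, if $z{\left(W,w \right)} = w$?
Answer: $\frac{i \sqrt{120958}}{24} \approx 14.491 i$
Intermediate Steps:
$R{\left(V \right)} = \frac{1}{2 V}$
$\sqrt{z{\left(-15,-210 \right)} + R{\left(144 \right)}} = \sqrt{-210 + \frac{1}{2 \cdot 144}} = \sqrt{-210 + \frac{1}{2} \cdot \frac{1}{144}} = \sqrt{-210 + \frac{1}{288}} = \sqrt{- \frac{60479}{288}} = \frac{i \sqrt{120958}}{24}$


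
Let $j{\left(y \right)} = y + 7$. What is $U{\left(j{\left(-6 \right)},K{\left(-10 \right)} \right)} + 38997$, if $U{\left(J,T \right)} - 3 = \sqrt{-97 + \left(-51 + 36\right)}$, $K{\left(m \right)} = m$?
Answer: $39000 + 4 i \sqrt{7} \approx 39000.0 + 10.583 i$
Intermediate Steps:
$j{\left(y \right)} = 7 + y$
$U{\left(J,T \right)} = 3 + 4 i \sqrt{7}$ ($U{\left(J,T \right)} = 3 + \sqrt{-97 + \left(-51 + 36\right)} = 3 + \sqrt{-97 - 15} = 3 + \sqrt{-112} = 3 + 4 i \sqrt{7}$)
$U{\left(j{\left(-6 \right)},K{\left(-10 \right)} \right)} + 38997 = \left(3 + 4 i \sqrt{7}\right) + 38997 = 39000 + 4 i \sqrt{7}$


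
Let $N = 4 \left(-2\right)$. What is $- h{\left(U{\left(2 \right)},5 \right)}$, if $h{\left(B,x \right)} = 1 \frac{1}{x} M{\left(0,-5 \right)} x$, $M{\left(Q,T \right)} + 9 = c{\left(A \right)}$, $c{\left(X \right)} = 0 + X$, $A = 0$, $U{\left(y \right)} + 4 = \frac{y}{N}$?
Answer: $9$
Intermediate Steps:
$N = -8$
$U{\left(y \right)} = -4 - \frac{y}{8}$ ($U{\left(y \right)} = -4 + \frac{y}{-8} = -4 + y \left(- \frac{1}{8}\right) = -4 - \frac{y}{8}$)
$c{\left(X \right)} = X$
$M{\left(Q,T \right)} = -9$ ($M{\left(Q,T \right)} = -9 + 0 = -9$)
$h{\left(B,x \right)} = -9$ ($h{\left(B,x \right)} = 1 \frac{1}{x} \left(-9\right) x = \frac{1}{x} \left(-9\right) x = - \frac{9}{x} x = -9$)
$- h{\left(U{\left(2 \right)},5 \right)} = \left(-1\right) \left(-9\right) = 9$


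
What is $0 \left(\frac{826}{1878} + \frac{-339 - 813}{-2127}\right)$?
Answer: $0$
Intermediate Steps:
$0 \left(\frac{826}{1878} + \frac{-339 - 813}{-2127}\right) = 0 \left(826 \cdot \frac{1}{1878} + \left(-339 - 813\right) \left(- \frac{1}{2127}\right)\right) = 0 \left(\frac{413}{939} - - \frac{384}{709}\right) = 0 \left(\frac{413}{939} + \frac{384}{709}\right) = 0 \cdot \frac{653393}{665751} = 0$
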